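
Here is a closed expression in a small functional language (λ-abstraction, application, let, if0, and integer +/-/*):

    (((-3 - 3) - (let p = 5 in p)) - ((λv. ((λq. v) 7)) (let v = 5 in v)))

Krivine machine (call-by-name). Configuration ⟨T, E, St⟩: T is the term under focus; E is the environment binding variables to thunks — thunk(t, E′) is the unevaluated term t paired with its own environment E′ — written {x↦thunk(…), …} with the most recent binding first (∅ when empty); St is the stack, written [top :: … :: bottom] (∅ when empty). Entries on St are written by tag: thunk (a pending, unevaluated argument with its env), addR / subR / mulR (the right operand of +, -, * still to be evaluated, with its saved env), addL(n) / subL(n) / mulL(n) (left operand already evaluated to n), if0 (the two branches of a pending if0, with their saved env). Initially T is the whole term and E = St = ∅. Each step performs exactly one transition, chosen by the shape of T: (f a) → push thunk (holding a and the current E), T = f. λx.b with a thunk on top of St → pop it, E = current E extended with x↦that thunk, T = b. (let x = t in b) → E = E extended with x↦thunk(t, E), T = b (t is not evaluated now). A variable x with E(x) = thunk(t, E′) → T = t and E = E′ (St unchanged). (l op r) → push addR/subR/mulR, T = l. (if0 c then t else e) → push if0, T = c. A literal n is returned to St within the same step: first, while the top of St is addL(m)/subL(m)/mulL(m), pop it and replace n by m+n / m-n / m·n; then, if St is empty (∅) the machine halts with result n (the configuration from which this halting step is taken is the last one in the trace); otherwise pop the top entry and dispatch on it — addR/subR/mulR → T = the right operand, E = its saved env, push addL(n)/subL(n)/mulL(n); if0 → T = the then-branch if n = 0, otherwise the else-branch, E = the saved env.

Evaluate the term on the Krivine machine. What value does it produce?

Answer: -16

Machine steps:
0. <T=(((-3 - 3) - (let p = 5 in p)) - ((λv. ((λq. v) 7)) (let v = 5 in v))), E=∅, St=∅>
1. <T=((-3 - 3) - (let p = 5 in p)), E=∅, St=[subR]>
2. <T=(-3 - 3), E=∅, St=[subR :: subR]>
3. <T=-3, E=∅, St=[subR :: subR :: subR]>
4. <T=3, E=∅, St=[subL(-3) :: subR :: subR]>
5. <T=(let p = 5 in p), E=∅, St=[subL(-6) :: subR]>
6. <T=p, E={p↦thunk(5, ∅)}, St=[subL(-6) :: subR]>
7. <T=5, E=∅, St=[subL(-6) :: subR]>
8. <T=((λv. ((λq. v) 7)) (let v = 5 in v)), E=∅, St=[subL(-11)]>
9. <T=(λv. ((λq. v) 7)), E=∅, St=[thunk :: subL(-11)]>
10. <T=((λq. v) 7), E={v↦thunk((let v = 5 in v), ∅)}, St=[subL(-11)]>
11. <T=(λq. v), E={v↦thunk((let v = 5 in v), ∅)}, St=[thunk :: subL(-11)]>
12. <T=v, E={q↦thunk(7, {v↦thunk((let v = 5 in v), ∅)}), v↦thunk((let v = 5 in v), ∅)}, St=[subL(-11)]>
13. <T=(let v = 5 in v), E=∅, St=[subL(-11)]>
14. <T=v, E={v↦thunk(5, ∅)}, St=[subL(-11)]>
15. <T=5, E=∅, St=[subL(-11)]>
→ final value -16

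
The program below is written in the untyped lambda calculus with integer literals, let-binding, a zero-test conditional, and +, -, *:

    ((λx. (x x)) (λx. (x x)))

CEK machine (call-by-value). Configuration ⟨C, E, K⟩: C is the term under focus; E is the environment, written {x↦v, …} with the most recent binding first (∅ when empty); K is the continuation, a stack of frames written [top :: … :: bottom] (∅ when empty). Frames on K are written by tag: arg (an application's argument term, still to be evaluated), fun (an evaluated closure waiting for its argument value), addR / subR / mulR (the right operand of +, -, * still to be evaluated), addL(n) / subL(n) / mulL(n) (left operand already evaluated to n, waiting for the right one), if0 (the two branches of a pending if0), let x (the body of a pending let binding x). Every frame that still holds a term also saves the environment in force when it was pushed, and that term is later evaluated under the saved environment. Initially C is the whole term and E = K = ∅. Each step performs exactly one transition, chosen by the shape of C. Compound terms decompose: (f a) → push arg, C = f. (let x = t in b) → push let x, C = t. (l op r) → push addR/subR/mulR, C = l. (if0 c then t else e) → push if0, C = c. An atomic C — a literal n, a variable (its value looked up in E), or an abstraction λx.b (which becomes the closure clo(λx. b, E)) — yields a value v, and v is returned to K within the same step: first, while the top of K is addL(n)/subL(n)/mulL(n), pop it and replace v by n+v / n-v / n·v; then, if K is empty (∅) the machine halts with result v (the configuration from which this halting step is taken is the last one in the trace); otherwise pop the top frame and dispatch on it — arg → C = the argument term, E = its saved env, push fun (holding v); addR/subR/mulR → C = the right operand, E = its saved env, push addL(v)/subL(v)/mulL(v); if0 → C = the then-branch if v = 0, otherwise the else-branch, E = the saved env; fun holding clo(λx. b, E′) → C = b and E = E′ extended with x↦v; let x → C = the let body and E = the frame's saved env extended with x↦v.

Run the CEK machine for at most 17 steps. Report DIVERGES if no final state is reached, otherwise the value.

Answer: DIVERGES (no final state within 17 steps)

Execution trace:
step 0: <C=((λx. (x x)) (λx. (x x))), E=∅, K=∅>
step 1: <C=(λx. (x x)), E=∅, K=[arg]>
step 2: <C=(λx. (x x)), E=∅, K=[fun]>
step 3: <C=(x x), E={x↦clo(λx. (x x), ∅)}, K=∅>
step 4: <C=x, E={x↦clo(λx. (x x), ∅)}, K=[arg]>
step 5: <C=x, E={x↦clo(λx. (x x), ∅)}, K=[fun]>
… configuration repeats with period 3 (steps 3–5 recur indefinitely) …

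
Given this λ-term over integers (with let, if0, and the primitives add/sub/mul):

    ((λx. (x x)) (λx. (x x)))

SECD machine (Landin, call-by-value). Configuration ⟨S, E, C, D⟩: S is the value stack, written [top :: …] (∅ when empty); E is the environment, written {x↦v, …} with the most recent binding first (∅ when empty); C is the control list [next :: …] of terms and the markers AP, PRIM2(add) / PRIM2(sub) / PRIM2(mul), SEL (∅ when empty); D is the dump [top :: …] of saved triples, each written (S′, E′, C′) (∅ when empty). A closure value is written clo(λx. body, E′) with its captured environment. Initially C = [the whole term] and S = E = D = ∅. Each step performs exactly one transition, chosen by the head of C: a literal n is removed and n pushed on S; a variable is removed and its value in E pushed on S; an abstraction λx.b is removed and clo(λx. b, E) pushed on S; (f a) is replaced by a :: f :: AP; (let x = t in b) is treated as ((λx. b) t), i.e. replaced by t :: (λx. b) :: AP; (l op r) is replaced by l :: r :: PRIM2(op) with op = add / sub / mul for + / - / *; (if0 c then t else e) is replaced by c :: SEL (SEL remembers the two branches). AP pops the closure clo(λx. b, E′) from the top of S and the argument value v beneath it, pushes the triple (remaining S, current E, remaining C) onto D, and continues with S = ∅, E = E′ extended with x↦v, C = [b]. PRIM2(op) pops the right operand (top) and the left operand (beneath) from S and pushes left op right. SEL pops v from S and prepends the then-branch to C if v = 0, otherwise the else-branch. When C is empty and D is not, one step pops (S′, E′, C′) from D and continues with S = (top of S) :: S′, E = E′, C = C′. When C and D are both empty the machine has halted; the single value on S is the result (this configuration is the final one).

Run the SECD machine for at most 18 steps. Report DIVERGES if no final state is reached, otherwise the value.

Answer: DIVERGES (no final state within 18 steps)

Derivation:
0. ⟨S=∅; E=∅; C=[((λx. (x x)) (λx. (x x)))]; D=∅⟩
1. ⟨S=∅; E=∅; C=[(λx. (x x)) :: (λx. (x x)) :: AP]; D=∅⟩
2. ⟨S=[clo(λx. (x x), ∅)]; E=∅; C=[(λx. (x x)) :: AP]; D=∅⟩
3. ⟨S=[clo(λx. (x x), ∅) :: clo(λx. (x x), ∅)]; E=∅; C=[AP]; D=∅⟩
4. ⟨S=∅; E={x↦clo(λx. (x x), ∅)}; C=[(x x)]; D=[(∅, ∅, ∅)]⟩
5. ⟨S=∅; E={x↦clo(λx. (x x), ∅)}; C=[x :: x :: AP]; D=[(∅, ∅, ∅)]⟩
6. ⟨S=[clo(λx. (x x), ∅)]; E={x↦clo(λx. (x x), ∅)}; C=[x :: AP]; D=[(∅, ∅, ∅)]⟩
7. ⟨S=[clo(λx. (x x), ∅) :: clo(λx. (x x), ∅)]; E={x↦clo(λx. (x x), ∅)}; C=[AP]; D=[(∅, ∅, ∅)]⟩
8. ⟨S=∅; E={x↦clo(λx. (x x), ∅)}; C=[(x x)]; D=[(∅, {x↦clo(λx. (x x), ∅)}, ∅) :: (∅, ∅, ∅)]⟩
9. ⟨S=∅; E={x↦clo(λx. (x x), ∅)}; C=[x :: x :: AP]; D=[(∅, {x↦clo(λx. (x x), ∅)}, ∅) :: (∅, ∅, ∅)]⟩
10. ⟨S=[clo(λx. (x x), ∅)]; E={x↦clo(λx. (x x), ∅)}; C=[x :: AP]; D=[(∅, {x↦clo(λx. (x x), ∅)}, ∅) :: (∅, ∅, ∅)]⟩
11. ⟨S=[clo(λx. (x x), ∅) :: clo(λx. (x x), ∅)]; E={x↦clo(λx. (x x), ∅)}; C=[AP]; D=[(∅, {x↦clo(λx. (x x), ∅)}, ∅) :: (∅, ∅, ∅)]⟩
12. ⟨S=∅; E={x↦clo(λx. (x x), ∅)}; C=[(x x)]; D=[(∅, {x↦clo(λx. (x x), ∅)}, ∅) :: (∅, {x↦clo(λx. (x x), ∅)}, ∅) :: (∅, ∅, ∅)]⟩
13. ⟨S=∅; E={x↦clo(λx. (x x), ∅)}; C=[x :: x :: AP]; D=[(∅, {x↦clo(λx. (x x), ∅)}, ∅) :: (∅, {x↦clo(λx. (x x), ∅)}, ∅) :: (∅, ∅, ∅)]⟩
14. ⟨S=[clo(λx. (x x), ∅)]; E={x↦clo(λx. (x x), ∅)}; C=[x :: AP]; D=[(∅, {x↦clo(λx. (x x), ∅)}, ∅) :: (∅, {x↦clo(λx. (x x), ∅)}, ∅) :: (∅, ∅, ∅)]⟩
15. ⟨S=[clo(λx. (x x), ∅) :: clo(λx. (x x), ∅)]; E={x↦clo(λx. (x x), ∅)}; C=[AP]; D=[(∅, {x↦clo(λx. (x x), ∅)}, ∅) :: (∅, {x↦clo(λx. (x x), ∅)}, ∅) :: (∅, ∅, ∅)]⟩
16. ⟨S=∅; E={x↦clo(λx. (x x), ∅)}; C=[(x x)]; D=[(∅, {x↦clo(λx. (x x), ∅)}, ∅) :: (∅, {x↦clo(λx. (x x), ∅)}, ∅) :: (∅, {x↦clo(λx. (x x), ∅)}, ∅) :: (∅, ∅, ∅)]⟩
17. ⟨S=∅; E={x↦clo(λx. (x x), ∅)}; C=[x :: x :: AP]; D=[(∅, {x↦clo(λx. (x x), ∅)}, ∅) :: (∅, {x↦clo(λx. (x x), ∅)}, ∅) :: (∅, {x↦clo(λx. (x x), ∅)}, ∅) :: (∅, ∅, ∅)]⟩
18. ⟨S=[clo(λx. (x x), ∅)]; E={x↦clo(λx. (x x), ∅)}; C=[x :: AP]; D=[(∅, {x↦clo(λx. (x x), ∅)}, ∅) :: (∅, {x↦clo(λx. (x x), ∅)}, ∅) :: (∅, {x↦clo(λx. (x x), ∅)}, ∅) :: (∅, ∅, ∅)]⟩
→ 18 transitions taken and the configuration is still not final: no result within 18 steps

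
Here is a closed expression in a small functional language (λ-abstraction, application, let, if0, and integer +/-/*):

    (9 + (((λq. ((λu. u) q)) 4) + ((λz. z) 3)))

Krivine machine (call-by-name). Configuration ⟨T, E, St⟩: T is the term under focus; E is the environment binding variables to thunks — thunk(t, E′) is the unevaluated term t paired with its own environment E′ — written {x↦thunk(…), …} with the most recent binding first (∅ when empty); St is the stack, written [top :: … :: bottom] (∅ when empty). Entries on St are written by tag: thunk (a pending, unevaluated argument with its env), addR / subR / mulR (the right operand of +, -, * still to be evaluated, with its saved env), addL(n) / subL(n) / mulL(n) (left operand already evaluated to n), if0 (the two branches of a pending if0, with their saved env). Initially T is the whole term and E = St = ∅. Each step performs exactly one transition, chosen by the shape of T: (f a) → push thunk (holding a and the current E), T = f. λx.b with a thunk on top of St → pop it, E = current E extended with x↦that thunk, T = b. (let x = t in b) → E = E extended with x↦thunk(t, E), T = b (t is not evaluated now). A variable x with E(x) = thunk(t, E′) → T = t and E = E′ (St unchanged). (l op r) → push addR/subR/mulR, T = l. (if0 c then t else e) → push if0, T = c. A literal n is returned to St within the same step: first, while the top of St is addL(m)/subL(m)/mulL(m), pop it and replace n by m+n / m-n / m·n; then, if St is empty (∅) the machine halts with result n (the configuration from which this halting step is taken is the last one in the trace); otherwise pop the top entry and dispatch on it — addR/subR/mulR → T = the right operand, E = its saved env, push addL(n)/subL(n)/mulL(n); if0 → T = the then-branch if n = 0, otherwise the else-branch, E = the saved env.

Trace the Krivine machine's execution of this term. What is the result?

Answer: 16

Derivation:
t=0: <T=(9 + (((λq. ((λu. u) q)) 4) + ((λz. z) 3))), E=∅, St=∅>
t=1: <T=9, E=∅, St=[addR]>
t=2: <T=(((λq. ((λu. u) q)) 4) + ((λz. z) 3)), E=∅, St=[addL(9)]>
t=3: <T=((λq. ((λu. u) q)) 4), E=∅, St=[addR :: addL(9)]>
t=4: <T=(λq. ((λu. u) q)), E=∅, St=[thunk :: addR :: addL(9)]>
t=5: <T=((λu. u) q), E={q↦thunk(4, ∅)}, St=[addR :: addL(9)]>
t=6: <T=(λu. u), E={q↦thunk(4, ∅)}, St=[thunk :: addR :: addL(9)]>
t=7: <T=u, E={u↦thunk(q, {q↦thunk(4, ∅)}), q↦thunk(4, ∅)}, St=[addR :: addL(9)]>
t=8: <T=q, E={q↦thunk(4, ∅)}, St=[addR :: addL(9)]>
t=9: <T=4, E=∅, St=[addR :: addL(9)]>
t=10: <T=((λz. z) 3), E=∅, St=[addL(4) :: addL(9)]>
t=11: <T=(λz. z), E=∅, St=[thunk :: addL(4) :: addL(9)]>
t=12: <T=z, E={z↦thunk(3, ∅)}, St=[addL(4) :: addL(9)]>
t=13: <T=3, E=∅, St=[addL(4) :: addL(9)]>
→ final value 16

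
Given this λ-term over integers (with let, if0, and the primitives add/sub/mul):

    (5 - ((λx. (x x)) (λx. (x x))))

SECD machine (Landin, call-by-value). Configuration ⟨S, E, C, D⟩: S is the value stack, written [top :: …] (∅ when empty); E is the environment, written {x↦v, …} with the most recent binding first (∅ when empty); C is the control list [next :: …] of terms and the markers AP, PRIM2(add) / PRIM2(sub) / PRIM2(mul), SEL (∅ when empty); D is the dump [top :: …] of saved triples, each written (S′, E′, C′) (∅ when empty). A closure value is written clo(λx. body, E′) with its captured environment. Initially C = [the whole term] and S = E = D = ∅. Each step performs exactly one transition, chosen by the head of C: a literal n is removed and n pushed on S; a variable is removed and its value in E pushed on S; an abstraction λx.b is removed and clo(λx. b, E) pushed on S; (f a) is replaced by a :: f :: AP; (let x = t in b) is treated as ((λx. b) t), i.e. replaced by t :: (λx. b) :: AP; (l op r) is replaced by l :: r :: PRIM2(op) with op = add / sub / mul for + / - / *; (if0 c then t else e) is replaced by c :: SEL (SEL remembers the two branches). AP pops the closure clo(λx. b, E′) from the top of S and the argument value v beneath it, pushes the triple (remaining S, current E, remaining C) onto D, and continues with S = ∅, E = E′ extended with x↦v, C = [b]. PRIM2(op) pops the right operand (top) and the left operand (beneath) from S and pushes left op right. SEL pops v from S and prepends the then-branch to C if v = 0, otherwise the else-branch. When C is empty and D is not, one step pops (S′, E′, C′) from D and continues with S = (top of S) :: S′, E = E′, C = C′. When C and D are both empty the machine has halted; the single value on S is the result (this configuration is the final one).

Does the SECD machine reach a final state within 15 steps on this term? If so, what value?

Answer: DIVERGES (no final state within 15 steps)

Derivation:
step 0: ⟨S=∅; E=∅; C=[(5 - ((λx. (x x)) (λx. (x x))))]; D=∅⟩
step 1: ⟨S=∅; E=∅; C=[5 :: ((λx. (x x)) (λx. (x x))) :: PRIM2(sub)]; D=∅⟩
step 2: ⟨S=[5]; E=∅; C=[((λx. (x x)) (λx. (x x))) :: PRIM2(sub)]; D=∅⟩
step 3: ⟨S=[5]; E=∅; C=[(λx. (x x)) :: (λx. (x x)) :: AP :: PRIM2(sub)]; D=∅⟩
step 4: ⟨S=[clo(λx. (x x), ∅) :: 5]; E=∅; C=[(λx. (x x)) :: AP :: PRIM2(sub)]; D=∅⟩
step 5: ⟨S=[clo(λx. (x x), ∅) :: clo(λx. (x x), ∅) :: 5]; E=∅; C=[AP :: PRIM2(sub)]; D=∅⟩
step 6: ⟨S=∅; E={x↦clo(λx. (x x), ∅)}; C=[(x x)]; D=[([5], ∅, [PRIM2(sub)])]⟩
step 7: ⟨S=∅; E={x↦clo(λx. (x x), ∅)}; C=[x :: x :: AP]; D=[([5], ∅, [PRIM2(sub)])]⟩
step 8: ⟨S=[clo(λx. (x x), ∅)]; E={x↦clo(λx. (x x), ∅)}; C=[x :: AP]; D=[([5], ∅, [PRIM2(sub)])]⟩
step 9: ⟨S=[clo(λx. (x x), ∅) :: clo(λx. (x x), ∅)]; E={x↦clo(λx. (x x), ∅)}; C=[AP]; D=[([5], ∅, [PRIM2(sub)])]⟩
step 10: ⟨S=∅; E={x↦clo(λx. (x x), ∅)}; C=[(x x)]; D=[(∅, {x↦clo(λx. (x x), ∅)}, ∅) :: ([5], ∅, [PRIM2(sub)])]⟩
step 11: ⟨S=∅; E={x↦clo(λx. (x x), ∅)}; C=[x :: x :: AP]; D=[(∅, {x↦clo(λx. (x x), ∅)}, ∅) :: ([5], ∅, [PRIM2(sub)])]⟩
step 12: ⟨S=[clo(λx. (x x), ∅)]; E={x↦clo(λx. (x x), ∅)}; C=[x :: AP]; D=[(∅, {x↦clo(λx. (x x), ∅)}, ∅) :: ([5], ∅, [PRIM2(sub)])]⟩
step 13: ⟨S=[clo(λx. (x x), ∅) :: clo(λx. (x x), ∅)]; E={x↦clo(λx. (x x), ∅)}; C=[AP]; D=[(∅, {x↦clo(λx. (x x), ∅)}, ∅) :: ([5], ∅, [PRIM2(sub)])]⟩
step 14: ⟨S=∅; E={x↦clo(λx. (x x), ∅)}; C=[(x x)]; D=[(∅, {x↦clo(λx. (x x), ∅)}, ∅) :: (∅, {x↦clo(λx. (x x), ∅)}, ∅) :: ([5], ∅, [PRIM2(sub)])]⟩
step 15: ⟨S=∅; E={x↦clo(λx. (x x), ∅)}; C=[x :: x :: AP]; D=[(∅, {x↦clo(λx. (x x), ∅)}, ∅) :: (∅, {x↦clo(λx. (x x), ∅)}, ∅) :: ([5], ∅, [PRIM2(sub)])]⟩
→ 15 transitions taken and the configuration is still not final: no result within 15 steps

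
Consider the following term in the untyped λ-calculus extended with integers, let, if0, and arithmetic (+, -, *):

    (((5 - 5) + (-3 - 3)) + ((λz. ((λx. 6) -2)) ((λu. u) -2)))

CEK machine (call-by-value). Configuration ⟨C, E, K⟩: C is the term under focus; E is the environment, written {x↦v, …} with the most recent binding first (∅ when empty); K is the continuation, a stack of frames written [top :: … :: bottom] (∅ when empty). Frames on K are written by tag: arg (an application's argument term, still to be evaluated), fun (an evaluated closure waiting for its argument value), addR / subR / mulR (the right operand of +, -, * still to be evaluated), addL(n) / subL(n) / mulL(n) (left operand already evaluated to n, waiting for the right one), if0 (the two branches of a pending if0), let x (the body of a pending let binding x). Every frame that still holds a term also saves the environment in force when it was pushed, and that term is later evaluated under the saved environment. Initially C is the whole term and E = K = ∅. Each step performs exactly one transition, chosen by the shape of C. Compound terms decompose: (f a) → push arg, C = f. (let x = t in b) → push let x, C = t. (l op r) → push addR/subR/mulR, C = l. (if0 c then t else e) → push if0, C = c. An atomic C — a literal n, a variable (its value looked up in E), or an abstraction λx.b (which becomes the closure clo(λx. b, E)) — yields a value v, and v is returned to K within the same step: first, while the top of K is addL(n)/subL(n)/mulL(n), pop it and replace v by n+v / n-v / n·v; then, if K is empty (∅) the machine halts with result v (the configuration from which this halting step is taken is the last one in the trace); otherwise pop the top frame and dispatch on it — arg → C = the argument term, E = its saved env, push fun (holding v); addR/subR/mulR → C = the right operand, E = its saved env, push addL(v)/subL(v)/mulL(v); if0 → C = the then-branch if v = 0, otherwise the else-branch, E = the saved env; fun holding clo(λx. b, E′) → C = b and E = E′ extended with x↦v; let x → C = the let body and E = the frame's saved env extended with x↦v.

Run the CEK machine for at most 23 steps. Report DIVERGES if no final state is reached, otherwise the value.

Answer: 0

Machine steps:
[0] [C=(((5 - 5) + (-3 - 3)) + ((λz. ((λx. 6) -2)) ((λu. u) -2))) | E=∅ | K=∅]
[1] [C=((5 - 5) + (-3 - 3)) | E=∅ | K=[addR]]
[2] [C=(5 - 5) | E=∅ | K=[addR :: addR]]
[3] [C=5 | E=∅ | K=[subR :: addR :: addR]]
[4] [C=5 | E=∅ | K=[subL(5) :: addR :: addR]]
[5] [C=(-3 - 3) | E=∅ | K=[addL(0) :: addR]]
[6] [C=-3 | E=∅ | K=[subR :: addL(0) :: addR]]
[7] [C=3 | E=∅ | K=[subL(-3) :: addL(0) :: addR]]
[8] [C=((λz. ((λx. 6) -2)) ((λu. u) -2)) | E=∅ | K=[addL(-6)]]
[9] [C=(λz. ((λx. 6) -2)) | E=∅ | K=[arg :: addL(-6)]]
[10] [C=((λu. u) -2) | E=∅ | K=[fun :: addL(-6)]]
[11] [C=(λu. u) | E=∅ | K=[arg :: fun :: addL(-6)]]
[12] [C=-2 | E=∅ | K=[fun :: fun :: addL(-6)]]
[13] [C=u | E={u↦-2} | K=[fun :: addL(-6)]]
[14] [C=((λx. 6) -2) | E={z↦-2} | K=[addL(-6)]]
[15] [C=(λx. 6) | E={z↦-2} | K=[arg :: addL(-6)]]
[16] [C=-2 | E={z↦-2} | K=[fun :: addL(-6)]]
[17] [C=6 | E={x↦-2, z↦-2} | K=[addL(-6)]]
→ final value 0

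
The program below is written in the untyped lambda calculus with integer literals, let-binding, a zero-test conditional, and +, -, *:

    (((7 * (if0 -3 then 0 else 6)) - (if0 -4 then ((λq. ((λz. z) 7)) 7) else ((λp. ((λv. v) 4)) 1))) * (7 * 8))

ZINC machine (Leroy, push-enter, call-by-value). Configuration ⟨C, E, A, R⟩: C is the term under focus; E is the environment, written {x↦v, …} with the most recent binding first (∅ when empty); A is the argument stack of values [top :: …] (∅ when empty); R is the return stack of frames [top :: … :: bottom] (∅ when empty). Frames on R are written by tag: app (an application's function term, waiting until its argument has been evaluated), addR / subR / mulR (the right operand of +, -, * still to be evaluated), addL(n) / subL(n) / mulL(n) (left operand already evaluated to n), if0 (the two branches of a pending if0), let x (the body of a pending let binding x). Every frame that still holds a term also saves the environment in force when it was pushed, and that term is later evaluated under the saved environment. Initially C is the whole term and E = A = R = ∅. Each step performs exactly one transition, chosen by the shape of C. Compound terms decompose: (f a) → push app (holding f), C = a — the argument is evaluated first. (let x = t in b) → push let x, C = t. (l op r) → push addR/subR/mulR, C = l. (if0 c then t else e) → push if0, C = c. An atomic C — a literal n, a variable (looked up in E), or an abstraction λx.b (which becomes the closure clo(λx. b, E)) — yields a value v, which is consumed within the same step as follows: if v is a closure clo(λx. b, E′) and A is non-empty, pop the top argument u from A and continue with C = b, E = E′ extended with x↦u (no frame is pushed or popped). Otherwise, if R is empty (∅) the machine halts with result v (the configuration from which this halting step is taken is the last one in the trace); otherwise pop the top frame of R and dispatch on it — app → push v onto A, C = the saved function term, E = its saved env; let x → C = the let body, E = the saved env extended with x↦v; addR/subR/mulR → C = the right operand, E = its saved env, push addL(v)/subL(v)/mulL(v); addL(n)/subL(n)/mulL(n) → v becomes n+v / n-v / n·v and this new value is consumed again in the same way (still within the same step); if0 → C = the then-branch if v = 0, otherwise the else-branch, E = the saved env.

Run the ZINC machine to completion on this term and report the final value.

Answer: 2128

Derivation:
[0] ⟨C=(((7 * (if0 -3 then 0 else 6)) - (if0 -4 then ((λq. ((λz. z) 7)) 7) else ((λp. ((λv. v) 4)) 1))) * (7 * 8)); E=∅; A=∅; R=∅⟩
[1] ⟨C=((7 * (if0 -3 then 0 else 6)) - (if0 -4 then ((λq. ((λz. z) 7)) 7) else ((λp. ((λv. v) 4)) 1))); E=∅; A=∅; R=[mulR]⟩
[2] ⟨C=(7 * (if0 -3 then 0 else 6)); E=∅; A=∅; R=[subR :: mulR]⟩
[3] ⟨C=7; E=∅; A=∅; R=[mulR :: subR :: mulR]⟩
[4] ⟨C=(if0 -3 then 0 else 6); E=∅; A=∅; R=[mulL(7) :: subR :: mulR]⟩
[5] ⟨C=-3; E=∅; A=∅; R=[if0 :: mulL(7) :: subR :: mulR]⟩
[6] ⟨C=6; E=∅; A=∅; R=[mulL(7) :: subR :: mulR]⟩
[7] ⟨C=(if0 -4 then ((λq. ((λz. z) 7)) 7) else ((λp. ((λv. v) 4)) 1)); E=∅; A=∅; R=[subL(42) :: mulR]⟩
[8] ⟨C=-4; E=∅; A=∅; R=[if0 :: subL(42) :: mulR]⟩
[9] ⟨C=((λp. ((λv. v) 4)) 1); E=∅; A=∅; R=[subL(42) :: mulR]⟩
[10] ⟨C=1; E=∅; A=∅; R=[app :: subL(42) :: mulR]⟩
[11] ⟨C=(λp. ((λv. v) 4)); E=∅; A=[1]; R=[subL(42) :: mulR]⟩
[12] ⟨C=((λv. v) 4); E={p↦1}; A=∅; R=[subL(42) :: mulR]⟩
[13] ⟨C=4; E={p↦1}; A=∅; R=[app :: subL(42) :: mulR]⟩
[14] ⟨C=(λv. v); E={p↦1}; A=[4]; R=[subL(42) :: mulR]⟩
[15] ⟨C=v; E={v↦4, p↦1}; A=∅; R=[subL(42) :: mulR]⟩
[16] ⟨C=(7 * 8); E=∅; A=∅; R=[mulL(38)]⟩
[17] ⟨C=7; E=∅; A=∅; R=[mulR :: mulL(38)]⟩
[18] ⟨C=8; E=∅; A=∅; R=[mulL(7) :: mulL(38)]⟩
→ final value 2128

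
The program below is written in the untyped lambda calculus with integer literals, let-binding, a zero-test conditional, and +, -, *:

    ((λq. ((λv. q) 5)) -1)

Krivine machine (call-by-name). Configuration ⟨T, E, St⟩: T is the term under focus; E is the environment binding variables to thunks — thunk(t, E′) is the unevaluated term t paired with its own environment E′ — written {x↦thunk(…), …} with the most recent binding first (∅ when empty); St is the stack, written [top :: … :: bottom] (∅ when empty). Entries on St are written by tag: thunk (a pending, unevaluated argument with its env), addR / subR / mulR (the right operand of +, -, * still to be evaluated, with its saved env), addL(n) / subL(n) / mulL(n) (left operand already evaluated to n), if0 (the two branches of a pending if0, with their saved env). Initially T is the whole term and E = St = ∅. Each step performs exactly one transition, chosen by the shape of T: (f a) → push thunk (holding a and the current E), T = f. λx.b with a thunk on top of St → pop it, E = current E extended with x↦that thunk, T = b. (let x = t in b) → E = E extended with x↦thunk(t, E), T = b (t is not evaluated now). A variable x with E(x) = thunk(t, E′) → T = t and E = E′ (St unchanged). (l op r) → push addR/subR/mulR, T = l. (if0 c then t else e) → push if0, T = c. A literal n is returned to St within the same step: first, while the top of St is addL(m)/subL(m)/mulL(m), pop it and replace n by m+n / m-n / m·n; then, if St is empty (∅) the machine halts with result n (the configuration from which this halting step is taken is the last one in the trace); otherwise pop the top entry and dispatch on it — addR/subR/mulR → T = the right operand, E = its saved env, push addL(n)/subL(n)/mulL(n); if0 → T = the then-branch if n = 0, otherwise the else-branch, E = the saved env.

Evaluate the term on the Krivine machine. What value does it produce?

Answer: -1

Execution trace:
step 0: ⟨T=((λq. ((λv. q) 5)) -1); E=∅; St=∅⟩
step 1: ⟨T=(λq. ((λv. q) 5)); E=∅; St=[thunk]⟩
step 2: ⟨T=((λv. q) 5); E={q↦thunk(-1, ∅)}; St=∅⟩
step 3: ⟨T=(λv. q); E={q↦thunk(-1, ∅)}; St=[thunk]⟩
step 4: ⟨T=q; E={v↦thunk(5, {q↦thunk(-1, ∅)}), q↦thunk(-1, ∅)}; St=∅⟩
step 5: ⟨T=-1; E=∅; St=∅⟩
→ final value -1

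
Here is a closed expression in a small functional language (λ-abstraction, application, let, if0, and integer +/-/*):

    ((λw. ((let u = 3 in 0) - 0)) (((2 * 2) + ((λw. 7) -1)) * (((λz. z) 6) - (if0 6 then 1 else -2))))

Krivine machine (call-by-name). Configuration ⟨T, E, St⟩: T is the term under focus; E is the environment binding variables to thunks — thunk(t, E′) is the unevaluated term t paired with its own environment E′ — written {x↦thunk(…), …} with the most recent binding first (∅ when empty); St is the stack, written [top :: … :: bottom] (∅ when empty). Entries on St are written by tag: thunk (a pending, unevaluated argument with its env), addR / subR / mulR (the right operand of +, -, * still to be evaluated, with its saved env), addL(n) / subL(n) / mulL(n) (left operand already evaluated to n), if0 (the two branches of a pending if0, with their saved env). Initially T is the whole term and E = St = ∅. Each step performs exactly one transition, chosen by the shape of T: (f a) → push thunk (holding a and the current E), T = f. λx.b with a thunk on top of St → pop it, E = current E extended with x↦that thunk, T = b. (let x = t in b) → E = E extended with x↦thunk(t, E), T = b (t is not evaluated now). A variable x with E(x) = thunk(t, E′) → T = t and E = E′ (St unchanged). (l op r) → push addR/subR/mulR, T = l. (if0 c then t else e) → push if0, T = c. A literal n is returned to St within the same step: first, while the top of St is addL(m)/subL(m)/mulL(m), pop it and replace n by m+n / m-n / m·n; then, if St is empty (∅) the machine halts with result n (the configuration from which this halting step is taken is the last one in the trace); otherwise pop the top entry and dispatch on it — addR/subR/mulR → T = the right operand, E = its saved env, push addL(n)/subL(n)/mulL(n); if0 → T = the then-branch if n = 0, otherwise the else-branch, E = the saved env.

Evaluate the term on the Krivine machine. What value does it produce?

0. ⟨T=((λw. ((let u = 3 in 0) - 0)) (((2 * 2) + ((λw. 7) -1)) * (((λz. z) 6) - (if0 6 then 1 else -2)))); E=∅; St=∅⟩
1. ⟨T=(λw. ((let u = 3 in 0) - 0)); E=∅; St=[thunk]⟩
2. ⟨T=((let u = 3 in 0) - 0); E={w↦thunk((((2 * 2) + ((λw. 7) -1)) * (((λz. z) 6) - (if0 6 then 1 else -2))), ∅)}; St=∅⟩
3. ⟨T=(let u = 3 in 0); E={w↦thunk((((2 * 2) + ((λw. 7) -1)) * (((λz. z) 6) - (if0 6 then 1 else -2))), ∅)}; St=[subR]⟩
4. ⟨T=0; E={u↦thunk(3, {w↦thunk((((2 * 2) + ((λw. 7) -1)) * (((λz. z) 6) - (if0 6 then 1 else -2))), ∅)}), w↦thunk((((2 * 2) + ((λw. 7) -1)) * (((λz. z) 6) - (if0 6 then 1 else -2))), ∅)}; St=[subR]⟩
5. ⟨T=0; E={w↦thunk((((2 * 2) + ((λw. 7) -1)) * (((λz. z) 6) - (if0 6 then 1 else -2))), ∅)}; St=[subL(0)]⟩
→ final value 0

Answer: 0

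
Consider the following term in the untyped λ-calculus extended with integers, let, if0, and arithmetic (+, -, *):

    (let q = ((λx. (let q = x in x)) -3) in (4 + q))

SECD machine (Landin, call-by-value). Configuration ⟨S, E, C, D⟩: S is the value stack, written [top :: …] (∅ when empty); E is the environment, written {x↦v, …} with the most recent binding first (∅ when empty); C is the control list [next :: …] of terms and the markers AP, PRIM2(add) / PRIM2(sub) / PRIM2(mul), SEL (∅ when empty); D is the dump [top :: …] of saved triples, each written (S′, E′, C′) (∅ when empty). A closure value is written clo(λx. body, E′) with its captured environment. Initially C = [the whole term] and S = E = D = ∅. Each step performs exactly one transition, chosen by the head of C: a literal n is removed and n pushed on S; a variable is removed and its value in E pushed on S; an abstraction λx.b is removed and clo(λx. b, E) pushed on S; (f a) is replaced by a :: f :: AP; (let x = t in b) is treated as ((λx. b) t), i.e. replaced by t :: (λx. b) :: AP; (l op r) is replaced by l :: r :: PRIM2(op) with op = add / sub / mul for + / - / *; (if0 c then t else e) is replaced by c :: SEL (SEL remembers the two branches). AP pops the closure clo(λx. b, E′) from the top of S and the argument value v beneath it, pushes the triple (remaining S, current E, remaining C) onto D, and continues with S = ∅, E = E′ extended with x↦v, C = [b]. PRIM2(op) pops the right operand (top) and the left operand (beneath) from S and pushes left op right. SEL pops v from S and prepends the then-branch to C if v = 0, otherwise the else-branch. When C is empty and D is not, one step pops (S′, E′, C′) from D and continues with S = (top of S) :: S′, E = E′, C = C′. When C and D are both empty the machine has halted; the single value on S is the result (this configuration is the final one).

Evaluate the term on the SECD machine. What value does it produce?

0. [S=∅ | E=∅ | C=[(let q = ((λx. (let q = x in x)) -3) in (4 + q))] | D=∅]
1. [S=∅ | E=∅ | C=[((λx. (let q = x in x)) -3) :: (λq. (4 + q)) :: AP] | D=∅]
2. [S=∅ | E=∅ | C=[-3 :: (λx. (let q = x in x)) :: AP :: (λq. (4 + q)) :: AP] | D=∅]
3. [S=[-3] | E=∅ | C=[(λx. (let q = x in x)) :: AP :: (λq. (4 + q)) :: AP] | D=∅]
4. [S=[clo(λx. (let q = x in x), ∅) :: -3] | E=∅ | C=[AP :: (λq. (4 + q)) :: AP] | D=∅]
5. [S=∅ | E={x↦-3} | C=[(let q = x in x)] | D=[(∅, ∅, [(λq. (4 + q)) :: AP])]]
6. [S=∅ | E={x↦-3} | C=[x :: (λq. x) :: AP] | D=[(∅, ∅, [(λq. (4 + q)) :: AP])]]
7. [S=[-3] | E={x↦-3} | C=[(λq. x) :: AP] | D=[(∅, ∅, [(λq. (4 + q)) :: AP])]]
8. [S=[clo(λq. x, {x↦-3}) :: -3] | E={x↦-3} | C=[AP] | D=[(∅, ∅, [(λq. (4 + q)) :: AP])]]
9. [S=∅ | E={q↦-3, x↦-3} | C=[x] | D=[(∅, {x↦-3}, ∅) :: (∅, ∅, [(λq. (4 + q)) :: AP])]]
10. [S=[-3] | E={q↦-3, x↦-3} | C=∅ | D=[(∅, {x↦-3}, ∅) :: (∅, ∅, [(λq. (4 + q)) :: AP])]]
11. [S=[-3] | E={x↦-3} | C=∅ | D=[(∅, ∅, [(λq. (4 + q)) :: AP])]]
12. [S=[-3] | E=∅ | C=[(λq. (4 + q)) :: AP] | D=∅]
13. [S=[clo(λq. (4 + q), ∅) :: -3] | E=∅ | C=[AP] | D=∅]
14. [S=∅ | E={q↦-3} | C=[(4 + q)] | D=[(∅, ∅, ∅)]]
15. [S=∅ | E={q↦-3} | C=[4 :: q :: PRIM2(add)] | D=[(∅, ∅, ∅)]]
16. [S=[4] | E={q↦-3} | C=[q :: PRIM2(add)] | D=[(∅, ∅, ∅)]]
17. [S=[-3 :: 4] | E={q↦-3} | C=[PRIM2(add)] | D=[(∅, ∅, ∅)]]
18. [S=[1] | E={q↦-3} | C=∅ | D=[(∅, ∅, ∅)]]
19. [S=[1] | E=∅ | C=∅ | D=∅]
→ final value 1

Answer: 1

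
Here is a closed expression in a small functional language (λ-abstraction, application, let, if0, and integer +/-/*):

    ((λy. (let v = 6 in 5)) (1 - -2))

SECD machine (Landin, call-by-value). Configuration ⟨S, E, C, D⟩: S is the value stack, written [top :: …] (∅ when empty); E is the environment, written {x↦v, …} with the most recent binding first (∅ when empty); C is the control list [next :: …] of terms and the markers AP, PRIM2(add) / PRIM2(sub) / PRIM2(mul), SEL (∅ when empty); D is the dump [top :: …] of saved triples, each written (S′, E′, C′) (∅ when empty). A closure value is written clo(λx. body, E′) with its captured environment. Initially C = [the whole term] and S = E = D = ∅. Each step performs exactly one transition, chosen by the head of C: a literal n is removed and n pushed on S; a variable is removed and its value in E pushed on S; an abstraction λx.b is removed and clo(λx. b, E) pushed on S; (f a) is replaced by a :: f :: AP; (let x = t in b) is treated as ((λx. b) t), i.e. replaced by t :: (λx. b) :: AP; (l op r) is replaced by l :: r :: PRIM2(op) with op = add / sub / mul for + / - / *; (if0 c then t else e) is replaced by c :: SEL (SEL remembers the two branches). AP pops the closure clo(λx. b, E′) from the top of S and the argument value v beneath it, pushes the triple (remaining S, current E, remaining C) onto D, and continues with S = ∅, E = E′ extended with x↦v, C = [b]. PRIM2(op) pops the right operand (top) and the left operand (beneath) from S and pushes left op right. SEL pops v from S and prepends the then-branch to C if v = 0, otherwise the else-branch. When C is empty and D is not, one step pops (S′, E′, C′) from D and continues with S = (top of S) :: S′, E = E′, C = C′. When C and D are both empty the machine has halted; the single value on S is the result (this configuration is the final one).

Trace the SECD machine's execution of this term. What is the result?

0. [S=∅ | E=∅ | C=[((λy. (let v = 6 in 5)) (1 - -2))] | D=∅]
1. [S=∅ | E=∅ | C=[(1 - -2) :: (λy. (let v = 6 in 5)) :: AP] | D=∅]
2. [S=∅ | E=∅ | C=[1 :: -2 :: PRIM2(sub) :: (λy. (let v = 6 in 5)) :: AP] | D=∅]
3. [S=[1] | E=∅ | C=[-2 :: PRIM2(sub) :: (λy. (let v = 6 in 5)) :: AP] | D=∅]
4. [S=[-2 :: 1] | E=∅ | C=[PRIM2(sub) :: (λy. (let v = 6 in 5)) :: AP] | D=∅]
5. [S=[3] | E=∅ | C=[(λy. (let v = 6 in 5)) :: AP] | D=∅]
6. [S=[clo(λy. (let v = 6 in 5), ∅) :: 3] | E=∅ | C=[AP] | D=∅]
7. [S=∅ | E={y↦3} | C=[(let v = 6 in 5)] | D=[(∅, ∅, ∅)]]
8. [S=∅ | E={y↦3} | C=[6 :: (λv. 5) :: AP] | D=[(∅, ∅, ∅)]]
9. [S=[6] | E={y↦3} | C=[(λv. 5) :: AP] | D=[(∅, ∅, ∅)]]
10. [S=[clo(λv. 5, {y↦3}) :: 6] | E={y↦3} | C=[AP] | D=[(∅, ∅, ∅)]]
11. [S=∅ | E={v↦6, y↦3} | C=[5] | D=[(∅, {y↦3}, ∅) :: (∅, ∅, ∅)]]
12. [S=[5] | E={v↦6, y↦3} | C=∅ | D=[(∅, {y↦3}, ∅) :: (∅, ∅, ∅)]]
13. [S=[5] | E={y↦3} | C=∅ | D=[(∅, ∅, ∅)]]
14. [S=[5] | E=∅ | C=∅ | D=∅]
→ final value 5

Answer: 5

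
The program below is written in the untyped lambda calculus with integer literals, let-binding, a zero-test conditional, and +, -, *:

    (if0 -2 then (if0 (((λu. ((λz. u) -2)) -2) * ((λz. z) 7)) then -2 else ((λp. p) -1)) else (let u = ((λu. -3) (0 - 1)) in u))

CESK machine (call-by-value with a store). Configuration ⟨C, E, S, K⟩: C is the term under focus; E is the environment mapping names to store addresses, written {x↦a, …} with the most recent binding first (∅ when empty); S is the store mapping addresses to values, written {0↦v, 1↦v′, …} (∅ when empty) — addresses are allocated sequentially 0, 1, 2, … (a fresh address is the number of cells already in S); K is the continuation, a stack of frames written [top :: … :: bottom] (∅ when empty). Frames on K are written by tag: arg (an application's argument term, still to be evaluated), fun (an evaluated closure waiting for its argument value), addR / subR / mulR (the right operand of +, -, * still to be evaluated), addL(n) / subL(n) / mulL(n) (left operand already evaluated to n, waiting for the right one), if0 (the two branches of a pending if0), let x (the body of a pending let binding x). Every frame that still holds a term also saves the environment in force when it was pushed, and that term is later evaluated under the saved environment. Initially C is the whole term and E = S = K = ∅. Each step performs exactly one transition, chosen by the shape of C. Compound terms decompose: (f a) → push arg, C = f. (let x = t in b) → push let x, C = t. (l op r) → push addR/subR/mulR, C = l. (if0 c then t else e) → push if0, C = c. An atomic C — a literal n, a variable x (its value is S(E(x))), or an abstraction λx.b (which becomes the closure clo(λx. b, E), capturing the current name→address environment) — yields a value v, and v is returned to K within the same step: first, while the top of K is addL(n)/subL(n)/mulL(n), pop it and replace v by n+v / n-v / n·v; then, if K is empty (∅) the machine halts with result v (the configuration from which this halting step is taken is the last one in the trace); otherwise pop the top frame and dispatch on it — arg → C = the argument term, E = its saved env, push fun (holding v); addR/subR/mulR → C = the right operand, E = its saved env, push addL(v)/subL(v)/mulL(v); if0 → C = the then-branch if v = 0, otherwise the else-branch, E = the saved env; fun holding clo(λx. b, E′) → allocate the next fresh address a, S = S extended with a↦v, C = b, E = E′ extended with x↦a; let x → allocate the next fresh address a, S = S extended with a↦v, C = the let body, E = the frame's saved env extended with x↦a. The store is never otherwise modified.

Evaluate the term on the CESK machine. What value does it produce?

Answer: -3

Derivation:
step 0: ⟨C=(if0 -2 then (if0 (((λu. ((λz. u) -2)) -2) * ((λz. z) 7)) then -2 else ((λp. p) -1)) else (let u = ((λu. -3) (0 - 1)) in u)); E=∅; S=∅; K=∅⟩
step 1: ⟨C=-2; E=∅; S=∅; K=[if0]⟩
step 2: ⟨C=(let u = ((λu. -3) (0 - 1)) in u); E=∅; S=∅; K=∅⟩
step 3: ⟨C=((λu. -3) (0 - 1)); E=∅; S=∅; K=[let u]⟩
step 4: ⟨C=(λu. -3); E=∅; S=∅; K=[arg :: let u]⟩
step 5: ⟨C=(0 - 1); E=∅; S=∅; K=[fun :: let u]⟩
step 6: ⟨C=0; E=∅; S=∅; K=[subR :: fun :: let u]⟩
step 7: ⟨C=1; E=∅; S=∅; K=[subL(0) :: fun :: let u]⟩
step 8: ⟨C=-3; E={u↦0}; S={0↦-1}; K=[let u]⟩
step 9: ⟨C=u; E={u↦1}; S={0↦-1, 1↦-3}; K=∅⟩
→ final value -3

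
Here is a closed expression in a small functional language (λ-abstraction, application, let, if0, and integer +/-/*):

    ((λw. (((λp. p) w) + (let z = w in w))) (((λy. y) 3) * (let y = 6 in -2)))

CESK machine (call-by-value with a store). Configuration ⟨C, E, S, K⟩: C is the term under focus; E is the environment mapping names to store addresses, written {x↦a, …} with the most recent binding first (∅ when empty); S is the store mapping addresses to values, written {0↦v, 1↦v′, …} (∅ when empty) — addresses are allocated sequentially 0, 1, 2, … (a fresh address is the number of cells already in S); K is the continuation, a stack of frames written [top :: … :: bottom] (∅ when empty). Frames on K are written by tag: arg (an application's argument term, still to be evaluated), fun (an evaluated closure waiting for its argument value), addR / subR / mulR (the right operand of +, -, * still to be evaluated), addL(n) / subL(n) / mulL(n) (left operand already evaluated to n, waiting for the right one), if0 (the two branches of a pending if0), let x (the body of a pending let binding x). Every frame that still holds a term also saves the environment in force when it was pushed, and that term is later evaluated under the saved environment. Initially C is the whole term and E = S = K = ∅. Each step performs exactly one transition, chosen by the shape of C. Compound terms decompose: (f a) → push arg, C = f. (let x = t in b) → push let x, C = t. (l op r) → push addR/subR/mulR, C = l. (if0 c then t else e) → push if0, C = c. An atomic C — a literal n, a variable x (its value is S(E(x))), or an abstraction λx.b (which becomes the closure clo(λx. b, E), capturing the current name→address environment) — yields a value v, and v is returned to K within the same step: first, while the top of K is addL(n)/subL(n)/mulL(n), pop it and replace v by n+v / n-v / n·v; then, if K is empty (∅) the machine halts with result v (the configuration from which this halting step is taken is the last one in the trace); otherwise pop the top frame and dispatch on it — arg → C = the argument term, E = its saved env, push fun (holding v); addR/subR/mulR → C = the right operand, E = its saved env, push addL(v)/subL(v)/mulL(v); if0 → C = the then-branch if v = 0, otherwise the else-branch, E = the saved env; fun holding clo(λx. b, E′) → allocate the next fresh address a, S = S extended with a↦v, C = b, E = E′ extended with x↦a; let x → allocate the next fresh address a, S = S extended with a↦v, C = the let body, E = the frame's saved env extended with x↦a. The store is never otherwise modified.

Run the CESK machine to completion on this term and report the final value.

[0] ⟨C=((λw. (((λp. p) w) + (let z = w in w))) (((λy. y) 3) * (let y = 6 in -2))); E=∅; S=∅; K=∅⟩
[1] ⟨C=(λw. (((λp. p) w) + (let z = w in w))); E=∅; S=∅; K=[arg]⟩
[2] ⟨C=(((λy. y) 3) * (let y = 6 in -2)); E=∅; S=∅; K=[fun]⟩
[3] ⟨C=((λy. y) 3); E=∅; S=∅; K=[mulR :: fun]⟩
[4] ⟨C=(λy. y); E=∅; S=∅; K=[arg :: mulR :: fun]⟩
[5] ⟨C=3; E=∅; S=∅; K=[fun :: mulR :: fun]⟩
[6] ⟨C=y; E={y↦0}; S={0↦3}; K=[mulR :: fun]⟩
[7] ⟨C=(let y = 6 in -2); E=∅; S={0↦3}; K=[mulL(3) :: fun]⟩
[8] ⟨C=6; E=∅; S={0↦3}; K=[let y :: mulL(3) :: fun]⟩
[9] ⟨C=-2; E={y↦1}; S={0↦3, 1↦6}; K=[mulL(3) :: fun]⟩
[10] ⟨C=(((λp. p) w) + (let z = w in w)); E={w↦2}; S={0↦3, 1↦6, 2↦-6}; K=∅⟩
[11] ⟨C=((λp. p) w); E={w↦2}; S={0↦3, 1↦6, 2↦-6}; K=[addR]⟩
[12] ⟨C=(λp. p); E={w↦2}; S={0↦3, 1↦6, 2↦-6}; K=[arg :: addR]⟩
[13] ⟨C=w; E={w↦2}; S={0↦3, 1↦6, 2↦-6}; K=[fun :: addR]⟩
[14] ⟨C=p; E={p↦3, w↦2}; S={0↦3, 1↦6, 2↦-6, 3↦-6}; K=[addR]⟩
[15] ⟨C=(let z = w in w); E={w↦2}; S={0↦3, 1↦6, 2↦-6, 3↦-6}; K=[addL(-6)]⟩
[16] ⟨C=w; E={w↦2}; S={0↦3, 1↦6, 2↦-6, 3↦-6}; K=[let z :: addL(-6)]⟩
[17] ⟨C=w; E={z↦4, w↦2}; S={0↦3, 1↦6, 2↦-6, 3↦-6, 4↦-6}; K=[addL(-6)]⟩
→ final value -12

Answer: -12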